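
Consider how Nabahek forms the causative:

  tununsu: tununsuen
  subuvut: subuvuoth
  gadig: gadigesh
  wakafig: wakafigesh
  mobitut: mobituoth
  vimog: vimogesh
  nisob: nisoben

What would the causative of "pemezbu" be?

"pemezbu" ends in -u. The one such stem in the data (tununsu → tununsuen) adds -en, so the same rule applies.
So pemezbu → pemezbuen.

pemezbuen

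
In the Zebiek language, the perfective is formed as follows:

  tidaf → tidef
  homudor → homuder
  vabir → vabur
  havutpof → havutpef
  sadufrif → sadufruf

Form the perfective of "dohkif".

dohkuf

"dohkif" has last vowel 'i'. The stems whose last vowel is 'i' (vabir → vabur, sadufrif → sadufruf) change the last vowel to 'u'.
So dohkif → dohkuf.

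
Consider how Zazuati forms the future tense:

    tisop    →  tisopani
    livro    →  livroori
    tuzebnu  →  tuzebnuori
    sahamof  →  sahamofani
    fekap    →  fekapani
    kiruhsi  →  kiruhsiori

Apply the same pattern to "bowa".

bowaori

sahamof and livro both have last vowel 'o' yet inflect differently (sahamofani, livroori), so the last vowel is not what conditions the rule; whether the stem ends in a vowel or a consonant is.
"bowa" ends in a vowel. The stems ending in a vowel (tuzebnu → tuzebnuori, livro → livroori, kiruhsi → kiruhsiori) add -ori.
So bowa → bowaori.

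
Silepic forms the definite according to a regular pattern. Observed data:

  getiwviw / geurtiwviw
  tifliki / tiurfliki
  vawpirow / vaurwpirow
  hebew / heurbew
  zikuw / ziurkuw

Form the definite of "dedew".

deurdew

Every pair shown (getiwviw → geurtiwviw, tifliki → tiurfliki, vawpirow → vaurwpirow, …) follows the same rule: insert -ur- after the first vowel.
So dedew → deurdew.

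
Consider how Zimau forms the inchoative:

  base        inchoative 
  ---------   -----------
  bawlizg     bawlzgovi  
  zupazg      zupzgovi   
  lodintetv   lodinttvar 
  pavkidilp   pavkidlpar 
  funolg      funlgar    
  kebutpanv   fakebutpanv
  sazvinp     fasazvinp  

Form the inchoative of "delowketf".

bawlizg and funolg both end in -g yet inflect differently (bawlzgovi, funlgar), so the final letter is not what conditions the rule; the second-to-last letter is.
"delowketf" has second-to-last letter 't'. The one such stem in the data (lodintetv → lodinttvar) deletes the last vowel and adds -ar (as do pavkidilp, funolg), so the same rule applies.
The other patterns: stems whose second-to-last letter is 'z' delete the last vowel and add -ovi; stems whose second-to-last letter is 'n' add the prefix fa-.
So delowketf → delowktfar.

delowktfar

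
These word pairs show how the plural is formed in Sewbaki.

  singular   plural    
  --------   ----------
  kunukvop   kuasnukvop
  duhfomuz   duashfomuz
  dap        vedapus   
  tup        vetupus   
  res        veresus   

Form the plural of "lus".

tup and kunukvop both end in -p yet inflect differently (vetupus, kuasnukvop), so the final letter is not what conditions the rule; the number of vowels is.
"lus" has 1 vowel. The stems with 1 vowel (tup → vetupus, dap → vedapus, res → veresus) add ve- … -us around the stem.
The other pattern: stems with 3 vowels insert -as- after the first vowel.
So lus → velusus.

velusus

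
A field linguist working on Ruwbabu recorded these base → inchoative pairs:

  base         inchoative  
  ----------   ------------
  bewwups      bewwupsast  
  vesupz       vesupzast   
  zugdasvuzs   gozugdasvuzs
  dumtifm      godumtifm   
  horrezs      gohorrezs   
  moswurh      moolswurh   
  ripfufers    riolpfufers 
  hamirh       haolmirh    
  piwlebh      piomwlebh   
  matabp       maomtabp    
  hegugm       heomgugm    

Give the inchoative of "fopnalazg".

"fopnalazg" has second-to-last letter 'z'. The stems whose second-to-last letter is 'z' (zugdasvuzs → gozugdasvuzs, horrezs → gohorrezs) add the prefix go-.
So fopnalazg → gofopnalazg.

gofopnalazg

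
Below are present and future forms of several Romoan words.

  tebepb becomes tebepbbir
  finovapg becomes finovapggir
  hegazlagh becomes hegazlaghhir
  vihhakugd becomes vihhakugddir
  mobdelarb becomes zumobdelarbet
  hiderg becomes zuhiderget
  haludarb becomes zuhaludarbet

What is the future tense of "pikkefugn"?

pikkefugnnir

"pikkefugn" has second-to-last letter 'g'. The stems whose second-to-last letter is 'g' (hegazlagh → hegazlaghhir, vihhakugd → vihhakugddir) double the final consonant and add -ir.
The other pattern: stems whose second-to-last letter is 'r' add zu- … -et around the stem.
So pikkefugn → pikkefugnnir.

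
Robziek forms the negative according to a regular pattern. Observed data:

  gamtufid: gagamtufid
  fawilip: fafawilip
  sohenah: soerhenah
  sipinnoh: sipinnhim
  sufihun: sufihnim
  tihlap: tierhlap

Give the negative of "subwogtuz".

subwogtzim

fawilip and tihlap both end in -p yet inflect differently (fafawilip, tierhlap), so the final letter is not what conditions the rule; the last vowel is.
"subwogtuz" has last vowel 'u'. The one such stem in the data (sufihun → sufihnim) deletes the last vowel and adds -im (as does sipinnoh), so the same rule applies.
The other patterns: stems whose last vowel is 'i' repeat the first consonant+vowel as a prefix; stems whose last vowel is 'a' insert -er- after the first vowel.
So subwogtuz → subwogtzim.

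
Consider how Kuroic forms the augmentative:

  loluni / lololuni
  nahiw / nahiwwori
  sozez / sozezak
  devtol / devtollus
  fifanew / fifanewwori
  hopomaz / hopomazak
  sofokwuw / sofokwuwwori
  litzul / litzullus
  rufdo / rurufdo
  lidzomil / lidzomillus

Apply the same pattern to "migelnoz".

migelnozak

"migelnoz" ends in -z. The stems ending in -z (sozez → sozezak, hopomaz → hopomazak) add -ak.
The other patterns: stems ending in -w double the final consonant and add -ori; stems ending in -l double the final consonant and add -us; stems ending in -i or -o repeat the first consonant+vowel as a prefix.
So migelnoz → migelnozak.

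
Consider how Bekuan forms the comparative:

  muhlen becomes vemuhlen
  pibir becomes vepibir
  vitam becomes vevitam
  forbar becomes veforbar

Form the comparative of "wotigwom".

vewotigwom

Every pair shown (muhlen → vemuhlen, pibir → vepibir, vitam → vevitam, …) follows the same rule: add the prefix ve-.
So wotigwom → vewotigwom.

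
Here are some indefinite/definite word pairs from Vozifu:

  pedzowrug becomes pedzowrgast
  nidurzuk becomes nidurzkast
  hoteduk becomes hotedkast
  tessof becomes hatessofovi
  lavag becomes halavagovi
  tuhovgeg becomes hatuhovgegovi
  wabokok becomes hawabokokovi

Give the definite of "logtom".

halogtomovi

pedzowrug and lavag both end in -g yet inflect differently (pedzowrgast, halavagovi), so the final letter is not what conditions the rule; the last vowel is.
"logtom" has last vowel 'o'. The stems whose last vowel is 'o' (tessof → hatessofovi, wabokok → hawabokokovi) add ha- … -ovi around the stem.
The other pattern: stems whose last vowel is 'u' delete the last vowel and add -ast.
So logtom → halogtomovi.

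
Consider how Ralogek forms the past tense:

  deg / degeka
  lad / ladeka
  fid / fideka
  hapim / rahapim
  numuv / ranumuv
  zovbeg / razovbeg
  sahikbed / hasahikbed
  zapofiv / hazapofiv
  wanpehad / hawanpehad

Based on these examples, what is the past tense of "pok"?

pokeka

deg and zovbeg both end in -g yet inflect differently (degeka, razovbeg), so the final letter is not what conditions the rule; the number of vowels is.
"pok" has 1 vowel. The stems with 1 vowel (deg → degeka, lad → ladeka, fid → fideka) add -eka.
So pok → pokeka.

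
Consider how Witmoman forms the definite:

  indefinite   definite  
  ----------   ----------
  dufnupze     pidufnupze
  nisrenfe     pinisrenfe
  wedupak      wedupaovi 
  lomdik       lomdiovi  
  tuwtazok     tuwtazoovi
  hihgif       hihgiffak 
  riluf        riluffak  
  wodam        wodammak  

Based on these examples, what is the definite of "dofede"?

pidofede

"dofede" ends in -e. The stems ending in -e (dufnupze → pidufnupze, nisrenfe → pinisrenfe) add the prefix pi-.
The other patterns: stems ending in -k drop the final letter and add -ovi; stems ending in -f or -m double the final consonant and add -ak.
So dofede → pidofede.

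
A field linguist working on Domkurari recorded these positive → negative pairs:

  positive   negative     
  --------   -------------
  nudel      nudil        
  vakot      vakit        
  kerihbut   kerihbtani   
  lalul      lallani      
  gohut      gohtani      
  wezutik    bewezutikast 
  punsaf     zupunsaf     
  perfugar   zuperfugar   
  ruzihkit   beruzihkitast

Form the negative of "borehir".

beborehirast

gohut and ruzihkit both end in -t yet inflect differently (gohtani, beruzihkitast), so the final letter is not what conditions the rule; the last vowel is.
"borehir" has last vowel 'i'. The stems whose last vowel is 'i' (ruzihkit → beruzihkitast, wezutik → bewezutikast) add be- … -ast around the stem.
So borehir → beborehirast.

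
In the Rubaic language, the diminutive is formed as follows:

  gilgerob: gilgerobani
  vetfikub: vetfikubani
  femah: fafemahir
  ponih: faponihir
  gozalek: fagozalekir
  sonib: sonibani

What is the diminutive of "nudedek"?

fanudedekir

sonib and ponih both have last vowel 'i' yet inflect differently (sonibani, faponihir), so the last vowel is not what conditions the rule; the final letter is.
"nudedek" ends in -k. The one such stem in the data (gozalek → fagozalekir) adds fa- … -ir around the stem, so the same rule applies.
The other pattern: stems ending in -b add -ani.
So nudedek → fanudedekir.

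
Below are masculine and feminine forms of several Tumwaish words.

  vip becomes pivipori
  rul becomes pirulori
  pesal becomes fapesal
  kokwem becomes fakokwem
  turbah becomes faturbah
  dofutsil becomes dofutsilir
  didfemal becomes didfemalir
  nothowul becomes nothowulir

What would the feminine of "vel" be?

rul and pesal both end in -l yet inflect differently (pirulori, fapesal), so the final letter is not what conditions the rule; the number of vowels is.
"vel" has 1 vowel. The stems with 1 vowel (vip → pivipori, rul → pirulori) add pi- … -ori around the stem.
The other patterns: stems with 2 vowels add the prefix fa-; stems with 3 vowels add -ir.
So vel → pivelori.

pivelori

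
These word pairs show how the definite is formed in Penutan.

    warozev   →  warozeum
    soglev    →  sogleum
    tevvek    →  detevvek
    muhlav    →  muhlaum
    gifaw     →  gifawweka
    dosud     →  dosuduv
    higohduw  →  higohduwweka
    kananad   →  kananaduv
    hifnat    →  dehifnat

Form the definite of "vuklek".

devuklek

"vuklek" ends in -k. The one such stem in the data (tevvek → detevvek) adds the prefix de-, so the same rule applies.
So vuklek → devuklek.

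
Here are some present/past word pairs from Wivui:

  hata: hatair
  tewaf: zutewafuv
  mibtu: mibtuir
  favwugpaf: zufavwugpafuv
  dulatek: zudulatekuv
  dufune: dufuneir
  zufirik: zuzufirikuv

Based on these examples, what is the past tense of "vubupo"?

vubupoir

"vubupo" ends in a vowel. The stems ending in a vowel (dufune → dufuneir, hata → hatair, mibtu → mibtuir) add -ir.
So vubupo → vubupoir.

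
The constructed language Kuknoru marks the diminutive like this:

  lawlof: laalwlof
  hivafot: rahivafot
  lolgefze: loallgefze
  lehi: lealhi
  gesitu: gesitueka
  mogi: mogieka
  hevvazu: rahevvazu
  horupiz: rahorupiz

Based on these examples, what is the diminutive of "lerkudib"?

"lerkudib" begins with l-. The stems beginning with l- (lolgefze → loallgefze, lawlof → laalwlof, lehi → lealhi) insert -al- after the first vowel.
The other patterns: stems beginning with h- add the prefix ra-; stems beginning with g- or m- add -eka.
So lerkudib → lealrkudib.

lealrkudib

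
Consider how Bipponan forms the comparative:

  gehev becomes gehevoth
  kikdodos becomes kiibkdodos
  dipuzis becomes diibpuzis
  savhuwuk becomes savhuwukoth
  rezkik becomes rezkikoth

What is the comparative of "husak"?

rezkik and dipuzis both have last vowel 'i' yet inflect differently (rezkikoth, diibpuzis), so the last vowel is not what conditions the rule; the final letter is.
"husak" ends in -k. The stems ending in -k (savhuwuk → savhuwukoth, rezkik → rezkikoth) add -oth.
The other pattern: stems ending in -s insert -ib- after the first vowel.
So husak → husakoth.

husakoth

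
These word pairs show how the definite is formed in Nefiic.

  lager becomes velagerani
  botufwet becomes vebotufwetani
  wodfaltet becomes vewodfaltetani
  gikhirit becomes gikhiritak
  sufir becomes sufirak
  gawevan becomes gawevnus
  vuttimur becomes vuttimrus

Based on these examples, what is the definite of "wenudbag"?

wenudbgus

"wenudbag" has last vowel 'a'. The one such stem in the data (gawevan → gawevnus) deletes the last vowel and adds -us (as does vuttimur), so the same rule applies.
So wenudbag → wenudbgus.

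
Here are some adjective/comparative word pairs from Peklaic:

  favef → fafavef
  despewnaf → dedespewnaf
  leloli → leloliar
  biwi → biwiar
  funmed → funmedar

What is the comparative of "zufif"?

favef and funmed both have last vowel 'e' yet inflect differently (fafavef, funmedar), so the last vowel is not what conditions the rule; the final letter is.
"zufif" ends in -f. The stems ending in -f (favef → fafavef, despewnaf → dedespewnaf) repeat the first consonant+vowel as a prefix.
The other pattern: stems ending in -d or -i add -ar.
So zufif → zuzufif.

zuzufif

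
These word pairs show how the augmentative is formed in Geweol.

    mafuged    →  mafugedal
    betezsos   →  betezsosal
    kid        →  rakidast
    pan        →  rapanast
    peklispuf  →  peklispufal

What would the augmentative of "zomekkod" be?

zomekkodal

kid and mafuged both end in -d yet inflect differently (rakidast, mafugedal), so the final letter is not what conditions the rule; the number of vowels is.
"zomekkod" has 3 vowels. The stems with 3 vowels (mafuged → mafugedal, betezsos → betezsosal, peklispuf → peklispufal) add -al.
So zomekkod → zomekkodal.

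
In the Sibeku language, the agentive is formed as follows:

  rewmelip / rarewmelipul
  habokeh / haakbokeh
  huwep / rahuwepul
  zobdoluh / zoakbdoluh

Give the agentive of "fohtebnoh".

foakhtebnoh

huwep and habokeh both have last vowel 'e' yet inflect differently (rahuwepul, haakbokeh), so the last vowel is not what conditions the rule; the final letter is.
"fohtebnoh" ends in -h. The stems ending in -h (habokeh → haakbokeh, zobdoluh → zoakbdoluh) insert -ak- after the first vowel.
The other pattern: stems ending in -p add ra- … -ul around the stem.
So fohtebnoh → foakhtebnoh.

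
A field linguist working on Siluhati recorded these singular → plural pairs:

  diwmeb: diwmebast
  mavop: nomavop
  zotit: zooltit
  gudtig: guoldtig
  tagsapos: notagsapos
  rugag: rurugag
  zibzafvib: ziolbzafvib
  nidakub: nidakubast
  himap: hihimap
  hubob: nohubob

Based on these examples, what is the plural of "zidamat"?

zizidamat

hubob and diwmeb both end in -b yet inflect differently (nohubob, diwmebast), so the final letter is not what conditions the rule; the last vowel is.
"zidamat" has last vowel 'a'. The stems whose last vowel is 'a' (himap → hihimap, rugag → rurugag) repeat the first consonant+vowel as a prefix.
The other patterns: stems whose last vowel is 'o' add the prefix no-; stems whose last vowel is 'e' or 'u' add -ast; stems whose last vowel is 'i' insert -ol- after the first vowel.
So zidamat → zizidamat.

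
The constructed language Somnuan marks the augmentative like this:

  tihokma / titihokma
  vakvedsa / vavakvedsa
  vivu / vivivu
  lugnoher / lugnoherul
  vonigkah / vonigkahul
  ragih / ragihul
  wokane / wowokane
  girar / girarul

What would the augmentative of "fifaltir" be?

fifaltirul

"fifaltir" ends in a consonant. The stems ending in a consonant (lugnoher → lugnoherul, girar → girarul, vonigkah → vonigkahul) add -ul.
The other pattern: stems ending in a vowel repeat the first consonant+vowel as a prefix.
So fifaltir → fifaltirul.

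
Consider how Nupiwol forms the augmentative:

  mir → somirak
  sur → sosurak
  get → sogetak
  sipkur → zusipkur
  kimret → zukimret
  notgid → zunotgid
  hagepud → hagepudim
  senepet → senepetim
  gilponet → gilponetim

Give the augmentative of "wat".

mir and sipkur both end in -r yet inflect differently (somirak, zusipkur), so the final letter is not what conditions the rule; the number of vowels is.
"wat" has 1 vowel. The stems with 1 vowel (mir → somirak, sur → sosurak, get → sogetak) add so- … -ak around the stem.
So wat → sowatak.

sowatak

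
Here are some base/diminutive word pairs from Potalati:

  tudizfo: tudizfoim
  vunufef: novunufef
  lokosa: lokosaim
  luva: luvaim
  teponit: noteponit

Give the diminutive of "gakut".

teponit and tudizfo both begin with t- yet inflect differently (noteponit, tudizfoim), so the first letter is not what conditions the rule; whether the stem ends in a vowel or a consonant is.
"gakut" ends in a consonant. The stems ending in a consonant (teponit → noteponit, vunufef → novunufef) add the prefix no-.
The other pattern: stems ending in a vowel add -im.
So gakut → nogakut.

nogakut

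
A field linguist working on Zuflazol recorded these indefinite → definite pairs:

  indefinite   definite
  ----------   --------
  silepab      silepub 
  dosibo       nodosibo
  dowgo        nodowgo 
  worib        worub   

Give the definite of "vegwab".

vegwub

dowgo and worib both have 2 vowels yet inflect differently (nodowgo, worub), so the number of vowels is not what conditions the rule; whether the stem ends in a vowel or a consonant is.
"vegwab" ends in a consonant. The stems ending in a consonant (worib → worub, silepab → silepub) change the last vowel to 'u'.
The other pattern: stems ending in a vowel add the prefix no-.
So vegwab → vegwub.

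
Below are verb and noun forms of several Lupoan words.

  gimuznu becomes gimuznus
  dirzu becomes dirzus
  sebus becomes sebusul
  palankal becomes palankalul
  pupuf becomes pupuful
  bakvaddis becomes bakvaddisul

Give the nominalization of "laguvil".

laguvilul

gimuznu and sebus both have last vowel 'u' yet inflect differently (gimuznus, sebusul), so the last vowel is not what conditions the rule; whether the stem ends in a vowel or a consonant is.
"laguvil" ends in a consonant. The stems ending in a consonant (sebus → sebusul, palankal → palankalul, pupuf → pupuful) add -ul.
The other pattern: stems ending in a vowel drop the final letter and add -us.
So laguvil → laguvilul.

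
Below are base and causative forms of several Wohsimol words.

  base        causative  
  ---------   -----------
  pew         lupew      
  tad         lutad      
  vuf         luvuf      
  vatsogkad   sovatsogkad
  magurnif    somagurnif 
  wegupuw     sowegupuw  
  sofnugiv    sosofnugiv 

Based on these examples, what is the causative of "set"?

luset

"set" has 1 vowel. The stems with 1 vowel (pew → lupew, tad → lutad, vuf → luvuf) add the prefix lu-.
The other pattern: stems with 3 vowels add the prefix so-.
So set → luset.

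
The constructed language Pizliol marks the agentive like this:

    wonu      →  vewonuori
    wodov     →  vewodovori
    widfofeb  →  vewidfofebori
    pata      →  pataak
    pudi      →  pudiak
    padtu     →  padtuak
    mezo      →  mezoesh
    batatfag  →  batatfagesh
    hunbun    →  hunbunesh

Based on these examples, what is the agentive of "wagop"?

"wagop" begins with w-. The stems beginning with w- (wonu → vewonuori, wodov → vewodovori, widfofeb → vewidfofebori) add ve- … -ori around the stem.
So wagop → vewagopori.

vewagopori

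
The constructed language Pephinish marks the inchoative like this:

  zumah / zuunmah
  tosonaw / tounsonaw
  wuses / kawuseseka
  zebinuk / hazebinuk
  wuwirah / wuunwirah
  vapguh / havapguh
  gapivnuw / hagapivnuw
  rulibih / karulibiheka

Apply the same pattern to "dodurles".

kadodurleseka

"dodurles" has last vowel 'e'. The one such stem in the data (wuses → kawuseseka) adds ka- … -eka around the stem, so the same rule applies.
The other patterns: stems whose last vowel is 'a' insert -un- after the first vowel; stems whose last vowel is 'u' add the prefix ha-.
So dodurles → kadodurleseka.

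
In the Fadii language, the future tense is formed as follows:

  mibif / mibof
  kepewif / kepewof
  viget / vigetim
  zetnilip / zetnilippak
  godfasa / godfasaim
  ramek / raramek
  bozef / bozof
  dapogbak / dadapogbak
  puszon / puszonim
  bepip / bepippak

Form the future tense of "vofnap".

"vofnap" ends in -p. The stems ending in -p (bepip → bepippak, zetnilip → zetnilippak) double the final consonant and add -ak.
So vofnap → vofnappak.

vofnappak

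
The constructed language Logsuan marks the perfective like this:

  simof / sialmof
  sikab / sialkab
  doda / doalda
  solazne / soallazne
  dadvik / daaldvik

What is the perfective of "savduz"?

saalvduz

Every pair shown (simof → sialmof, sikab → sialkab, doda → doalda, …) follows the same rule: insert -al- after the first vowel.
So savduz → saalvduz.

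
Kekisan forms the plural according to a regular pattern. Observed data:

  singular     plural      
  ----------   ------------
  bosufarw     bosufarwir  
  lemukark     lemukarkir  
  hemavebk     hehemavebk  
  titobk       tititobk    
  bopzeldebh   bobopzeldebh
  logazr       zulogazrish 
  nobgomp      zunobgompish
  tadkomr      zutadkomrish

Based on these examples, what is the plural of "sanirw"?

sanirwir

lemukark and hemavebk both end in -k yet inflect differently (lemukarkir, hehemavebk), so the final letter is not what conditions the rule; the second-to-last letter is.
"sanirw" has second-to-last letter 'r'. The stems whose second-to-last letter is 'r' (bosufarw → bosufarwir, lemukark → lemukarkir) add -ir.
So sanirw → sanirwir.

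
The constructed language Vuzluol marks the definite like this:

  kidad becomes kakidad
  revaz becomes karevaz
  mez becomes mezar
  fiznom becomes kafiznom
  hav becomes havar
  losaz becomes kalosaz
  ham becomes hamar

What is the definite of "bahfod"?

revaz and mez both end in -z yet inflect differently (karevaz, mezar), so the final letter is not what conditions the rule; the number of vowels is.
"bahfod" has 2 vowels. The stems with 2 vowels (kidad → kakidad, fiznom → kafiznom, revaz → karevaz) add the prefix ka-.
So bahfod → kabahfod.

kabahfod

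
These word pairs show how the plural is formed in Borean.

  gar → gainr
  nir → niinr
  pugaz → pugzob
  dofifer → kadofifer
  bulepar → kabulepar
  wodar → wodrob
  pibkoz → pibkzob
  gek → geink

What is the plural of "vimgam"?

gar and wodar both end in -r yet inflect differently (gainr, wodrob), so the final letter is not what conditions the rule; the number of vowels is.
"vimgam" has 2 vowels. The stems with 2 vowels (pugaz → pugzob, pibkoz → pibkzob, wodar → wodrob) delete the last vowel and add -ob.
So vimgam → vimgmob.

vimgmob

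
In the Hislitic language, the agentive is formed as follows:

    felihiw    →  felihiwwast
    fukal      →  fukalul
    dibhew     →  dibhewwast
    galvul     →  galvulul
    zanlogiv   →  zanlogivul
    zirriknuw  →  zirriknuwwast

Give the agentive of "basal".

basalul

zirriknuw and galvul both have last vowel 'u' yet inflect differently (zirriknuwwast, galvulul), so the last vowel is not what conditions the rule; the final letter is.
"basal" ends in -l. The stems ending in -l (galvul → galvulul, fukal → fukalul) add -ul.
So basal → basalul.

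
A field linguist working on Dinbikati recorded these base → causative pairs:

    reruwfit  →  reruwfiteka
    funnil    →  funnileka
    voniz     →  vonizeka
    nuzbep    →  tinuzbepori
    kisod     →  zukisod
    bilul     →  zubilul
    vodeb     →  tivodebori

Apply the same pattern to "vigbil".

"vigbil" has last vowel 'i'. The stems whose last vowel is 'i' (funnil → funnileka, voniz → vonizeka, reruwfit → reruwfiteka) add -eka.
The other patterns: stems whose last vowel is 'e' add ti- … -ori around the stem; stems whose last vowel is 'o' or 'u' add the prefix zu-.
So vigbil → vigbileka.

vigbileka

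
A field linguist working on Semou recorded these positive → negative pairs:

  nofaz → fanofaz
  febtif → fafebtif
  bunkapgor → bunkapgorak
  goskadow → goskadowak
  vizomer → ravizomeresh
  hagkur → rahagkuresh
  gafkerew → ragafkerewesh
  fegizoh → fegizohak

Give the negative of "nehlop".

nehlopak

bunkapgor and vizomer both end in -r yet inflect differently (bunkapgorak, ravizomeresh), so the final letter is not what conditions the rule; the last vowel is.
"nehlop" has last vowel 'o'. The stems whose last vowel is 'o' (bunkapgor → bunkapgorak, fegizoh → fegizohak, goskadow → goskadowak) add -ak.
The other patterns: stems whose last vowel is 'a' or 'i' add the prefix fa-; stems whose last vowel is 'e' or 'u' add ra- … -esh around the stem.
So nehlop → nehlopak.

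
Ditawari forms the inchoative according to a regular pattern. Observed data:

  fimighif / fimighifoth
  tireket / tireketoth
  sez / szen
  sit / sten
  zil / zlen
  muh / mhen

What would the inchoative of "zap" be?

tireket and sit both end in -t yet inflect differently (tireketoth, sten), so the final letter is not what conditions the rule; the number of vowels is.
"zap" has 1 vowel. The stems with 1 vowel (sez → szen, sit → sten, zil → zlen) delete the last vowel and add -en.
The other pattern: stems with 3 vowels add -oth.
So zap → zpen.

zpen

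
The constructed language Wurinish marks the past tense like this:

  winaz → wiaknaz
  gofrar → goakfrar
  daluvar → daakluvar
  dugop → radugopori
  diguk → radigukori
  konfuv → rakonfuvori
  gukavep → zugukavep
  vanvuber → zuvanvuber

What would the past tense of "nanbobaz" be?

naaknbobaz

"nanbobaz" has last vowel 'a'. The stems whose last vowel is 'a' (winaz → wiaknaz, gofrar → goakfrar, daluvar → daakluvar) insert -ak- after the first vowel.
The other patterns: stems whose last vowel is 'o' or 'u' add ra- … -ori around the stem; stems whose last vowel is 'e' add the prefix zu-.
So nanbobaz → naaknbobaz.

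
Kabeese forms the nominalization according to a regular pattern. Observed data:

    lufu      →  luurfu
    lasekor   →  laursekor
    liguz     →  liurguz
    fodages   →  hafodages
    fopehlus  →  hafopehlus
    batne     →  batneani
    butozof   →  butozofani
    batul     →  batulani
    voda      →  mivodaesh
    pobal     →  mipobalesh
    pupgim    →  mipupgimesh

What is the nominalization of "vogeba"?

batul and pobal both end in -l yet inflect differently (batulani, mipobalesh), so the final letter is not what conditions the rule; the first letter is.
"vogeba" begins with v-. The one such stem in the data (voda → mivodaesh) adds mi- … -esh around the stem, so the same rule applies.
The other patterns: stems beginning with l- insert -ur- after the first vowel; stems beginning with f- add the prefix ha-; stems beginning with b- add -ani.
So vogeba → mivogebaesh.

mivogebaesh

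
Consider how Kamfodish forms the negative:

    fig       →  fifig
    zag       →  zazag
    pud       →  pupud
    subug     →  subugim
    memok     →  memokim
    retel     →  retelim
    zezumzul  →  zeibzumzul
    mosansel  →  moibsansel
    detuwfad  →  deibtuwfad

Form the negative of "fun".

"fun" has 1 vowel. The stems with 1 vowel (fig → fifig, zag → zazag, pud → pupud) repeat the first consonant+vowel as a prefix.
So fun → fufun.

fufun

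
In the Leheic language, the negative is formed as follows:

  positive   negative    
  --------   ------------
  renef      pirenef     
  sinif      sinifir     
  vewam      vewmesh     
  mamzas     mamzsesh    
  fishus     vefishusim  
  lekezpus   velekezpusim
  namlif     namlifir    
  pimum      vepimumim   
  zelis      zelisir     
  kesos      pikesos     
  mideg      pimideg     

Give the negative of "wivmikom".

lekezpus and zelis both end in -s yet inflect differently (velekezpusim, zelisir), so the final letter is not what conditions the rule; the last vowel is.
"wivmikom" has last vowel 'o'. The one such stem in the data (kesos → pikesos) adds the prefix pi-, so the same rule applies.
So wivmikom → piwivmikom.

piwivmikom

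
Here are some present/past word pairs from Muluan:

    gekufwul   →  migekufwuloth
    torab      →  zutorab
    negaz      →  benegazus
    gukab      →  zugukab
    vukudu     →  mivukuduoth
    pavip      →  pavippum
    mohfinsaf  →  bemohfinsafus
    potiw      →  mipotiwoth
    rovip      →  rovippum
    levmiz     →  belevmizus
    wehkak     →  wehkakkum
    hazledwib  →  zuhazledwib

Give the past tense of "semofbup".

semofbuppum

wehkak and negaz both have last vowel 'a' yet inflect differently (wehkakkum, benegazus), so the last vowel is not what conditions the rule; the final letter is.
"semofbup" ends in -p. The stems ending in -p (rovip → rovippum, pavip → pavippum) double the final consonant and add -um.
The other patterns: stems ending in -f or -z add be- … -us around the stem; stems ending in -b add the prefix zu-; stems ending in -l, -u or -w add mi- … -oth around the stem.
So semofbup → semofbuppum.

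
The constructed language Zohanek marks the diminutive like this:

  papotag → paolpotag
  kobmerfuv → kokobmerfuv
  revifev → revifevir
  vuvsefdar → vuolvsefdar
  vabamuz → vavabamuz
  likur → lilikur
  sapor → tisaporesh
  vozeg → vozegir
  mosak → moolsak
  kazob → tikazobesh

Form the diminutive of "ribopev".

ribopevir

"ribopev" has last vowel 'e'. The stems whose last vowel is 'e' (revifev → revifevir, vozeg → vozegir) add -ir.
So ribopev → ribopevir.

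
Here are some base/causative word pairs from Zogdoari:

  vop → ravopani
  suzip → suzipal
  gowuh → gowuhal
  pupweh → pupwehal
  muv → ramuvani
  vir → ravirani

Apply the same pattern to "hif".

rahifani

suzip and vop both end in -p yet inflect differently (suzipal, ravopani), so the final letter is not what conditions the rule; the number of vowels is.
"hif" has 1 vowel. The stems with 1 vowel (muv → ramuvani, vop → ravopani, vir → ravirani) add ra- … -ani around the stem.
So hif → rahifani.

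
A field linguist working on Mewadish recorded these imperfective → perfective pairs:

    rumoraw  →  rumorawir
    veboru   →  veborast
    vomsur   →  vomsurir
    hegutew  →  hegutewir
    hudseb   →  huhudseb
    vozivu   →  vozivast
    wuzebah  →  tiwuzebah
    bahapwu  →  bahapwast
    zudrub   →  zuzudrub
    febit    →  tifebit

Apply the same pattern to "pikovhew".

zudrub and vozivu both have last vowel 'u' yet inflect differently (zuzudrub, vozivast), so the last vowel is not what conditions the rule; the final letter is.
"pikovhew" ends in -w. The stems ending in -w (hegutew → hegutewir, rumoraw → rumorawir) add -ir.
So pikovhew → pikovhewir.

pikovhewir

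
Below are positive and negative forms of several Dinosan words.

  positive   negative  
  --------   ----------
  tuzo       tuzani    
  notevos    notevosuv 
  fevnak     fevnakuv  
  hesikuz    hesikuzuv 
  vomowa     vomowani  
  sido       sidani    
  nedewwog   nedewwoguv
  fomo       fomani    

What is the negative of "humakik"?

humakikuv

fevnak and vomowa both have last vowel 'a' yet inflect differently (fevnakuv, vomowani), so the last vowel is not what conditions the rule; whether the stem ends in a vowel or a consonant is.
"humakik" ends in a consonant. The stems ending in a consonant (hesikuz → hesikuzuv, fevnak → fevnakuv, nedewwog → nedewwoguv) add -uv.
So humakik → humakikuv.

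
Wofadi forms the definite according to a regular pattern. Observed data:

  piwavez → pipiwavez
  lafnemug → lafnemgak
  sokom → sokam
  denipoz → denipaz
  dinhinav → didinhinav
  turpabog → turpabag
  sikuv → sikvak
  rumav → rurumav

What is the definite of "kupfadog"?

lafnemug and turpabog both end in -g yet inflect differently (lafnemgak, turpabag), so the final letter is not what conditions the rule; the last vowel is.
"kupfadog" has last vowel 'o'. The stems whose last vowel is 'o' (turpabog → turpabag, sokom → sokam, denipoz → denipaz) change the last vowel to 'a'.
So kupfadog → kupfadag.

kupfadag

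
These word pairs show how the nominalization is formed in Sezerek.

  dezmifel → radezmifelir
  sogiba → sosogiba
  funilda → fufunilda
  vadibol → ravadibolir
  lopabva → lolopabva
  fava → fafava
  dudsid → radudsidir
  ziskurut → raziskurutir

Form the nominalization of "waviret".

"waviret" ends in -t. The one such stem in the data (ziskurut → raziskurutir) adds ra- … -ir around the stem, so the same rule applies.
So waviret → rawaviretir.

rawaviretir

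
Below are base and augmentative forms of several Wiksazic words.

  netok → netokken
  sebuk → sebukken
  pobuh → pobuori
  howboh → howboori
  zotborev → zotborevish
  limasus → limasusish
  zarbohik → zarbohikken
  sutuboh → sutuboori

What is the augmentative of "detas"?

detasish

"detas" ends in -s. The one such stem in the data (limasus → limasusish) adds -ish, so the same rule applies.
The other patterns: stems ending in -h drop the final letter and add -ori; stems ending in -k double the final consonant and add -en.
So detas → detasish.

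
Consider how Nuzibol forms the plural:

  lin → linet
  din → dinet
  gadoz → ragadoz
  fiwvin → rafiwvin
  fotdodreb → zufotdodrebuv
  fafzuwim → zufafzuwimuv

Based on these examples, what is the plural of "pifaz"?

rapifaz

lin and fiwvin both end in -n yet inflect differently (linet, rafiwvin), so the final letter is not what conditions the rule; the number of vowels is.
"pifaz" has 2 vowels. The stems with 2 vowels (gadoz → ragadoz, fiwvin → rafiwvin) add the prefix ra-.
So pifaz → rapifaz.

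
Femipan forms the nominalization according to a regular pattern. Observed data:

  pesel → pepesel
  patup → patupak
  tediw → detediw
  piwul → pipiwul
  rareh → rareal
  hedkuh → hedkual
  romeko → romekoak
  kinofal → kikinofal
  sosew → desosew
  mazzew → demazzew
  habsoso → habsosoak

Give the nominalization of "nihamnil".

ninihamnil

sosew and rareh both have last vowel 'e' yet inflect differently (desosew, rareal), so the last vowel is not what conditions the rule; the final letter is.
"nihamnil" ends in -l. The stems ending in -l (pesel → pepesel, kinofal → kikinofal, piwul → pipiwul) repeat the first consonant+vowel as a prefix.
The other patterns: stems ending in -w add the prefix de-; stems ending in -h drop the final letter and add -al; stems ending in -o or -p add -ak.
So nihamnil → ninihamnil.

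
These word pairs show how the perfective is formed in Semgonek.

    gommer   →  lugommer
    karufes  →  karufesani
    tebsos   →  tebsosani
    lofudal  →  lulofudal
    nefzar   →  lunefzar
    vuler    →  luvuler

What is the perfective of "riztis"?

riztisani

karufes and gommer both have last vowel 'e' yet inflect differently (karufesani, lugommer), so the last vowel is not what conditions the rule; the final letter is.
"riztis" ends in -s. The stems ending in -s (tebsos → tebsosani, karufes → karufesani) add -ani.
The other pattern: stems ending in -l or -r add the prefix lu-.
So riztis → riztisani.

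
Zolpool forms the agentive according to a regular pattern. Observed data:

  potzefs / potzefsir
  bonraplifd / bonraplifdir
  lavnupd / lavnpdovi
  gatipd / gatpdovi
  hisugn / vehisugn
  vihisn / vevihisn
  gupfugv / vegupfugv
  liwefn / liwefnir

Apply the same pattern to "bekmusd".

vebekmusd

vihisn and liwefn both end in -n yet inflect differently (vevihisn, liwefnir), so the final letter is not what conditions the rule; the second-to-last letter is.
"bekmusd" has second-to-last letter 's'. The one such stem in the data (vihisn → vevihisn) adds the prefix ve-, so the same rule applies.
The other patterns: stems whose second-to-last letter is 'f' add -ir; stems whose second-to-last letter is 'p' delete the last vowel and add -ovi.
So bekmusd → vebekmusd.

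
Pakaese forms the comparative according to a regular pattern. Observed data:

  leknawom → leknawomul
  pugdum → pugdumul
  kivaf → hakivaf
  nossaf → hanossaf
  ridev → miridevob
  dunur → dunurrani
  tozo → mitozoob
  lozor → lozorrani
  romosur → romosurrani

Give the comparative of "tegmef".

hategmef

lozor and leknawom both have last vowel 'o' yet inflect differently (lozorrani, leknawomul), so the last vowel is not what conditions the rule; the final letter is.
"tegmef" ends in -f. The stems ending in -f (nossaf → hanossaf, kivaf → hakivaf) add the prefix ha-.
The other patterns: stems ending in -r double the final consonant and add -ani; stems ending in -m add -ul; stems ending in -o or -v add mi- … -ob around the stem.
So tegmef → hategmef.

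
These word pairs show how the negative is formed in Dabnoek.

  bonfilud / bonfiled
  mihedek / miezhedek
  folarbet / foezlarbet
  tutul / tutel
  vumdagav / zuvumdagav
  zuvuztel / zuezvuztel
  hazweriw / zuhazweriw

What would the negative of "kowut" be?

kowet

zuvuztel and tutul both end in -l yet inflect differently (zuezvuztel, tutel), so the final letter is not what conditions the rule; the last vowel is.
"kowut" has last vowel 'u'. The stems whose last vowel is 'u' (tutul → tutel, bonfilud → bonfiled) change the last vowel to 'e'.
The other patterns: stems whose last vowel is 'e' insert -ez- after the first vowel; stems whose last vowel is 'a' or 'i' add the prefix zu-.
So kowut → kowet.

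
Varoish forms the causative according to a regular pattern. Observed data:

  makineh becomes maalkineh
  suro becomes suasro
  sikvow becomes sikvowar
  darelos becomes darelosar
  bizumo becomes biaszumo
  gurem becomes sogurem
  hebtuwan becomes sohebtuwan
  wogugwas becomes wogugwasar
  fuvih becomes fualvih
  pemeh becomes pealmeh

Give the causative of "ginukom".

soginukom

gurem and pemeh both have last vowel 'e' yet inflect differently (sogurem, pealmeh), so the last vowel is not what conditions the rule; the final letter is.
"ginukom" ends in -m. The one such stem in the data (gurem → sogurem) adds the prefix so-, so the same rule applies.
The other patterns: stems ending in -h insert -al- after the first vowel; stems ending in -o insert -as- after the first vowel; stems ending in -s or -w add -ar.
So ginukom → soginukom.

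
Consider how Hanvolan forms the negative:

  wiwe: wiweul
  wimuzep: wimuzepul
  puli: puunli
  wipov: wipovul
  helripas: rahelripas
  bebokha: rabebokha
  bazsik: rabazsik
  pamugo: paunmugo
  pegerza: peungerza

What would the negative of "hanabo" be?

rahanabo

"hanabo" begins with h-. The one such stem in the data (helripas → rahelripas) adds the prefix ra-, so the same rule applies.
So hanabo → rahanabo.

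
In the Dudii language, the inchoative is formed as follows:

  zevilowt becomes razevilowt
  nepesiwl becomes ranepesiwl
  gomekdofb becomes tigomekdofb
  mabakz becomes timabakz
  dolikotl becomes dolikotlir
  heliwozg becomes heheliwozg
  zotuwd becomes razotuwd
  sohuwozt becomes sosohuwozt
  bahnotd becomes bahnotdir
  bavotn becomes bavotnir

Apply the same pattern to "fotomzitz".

fotomzitzir

dolikotl and nepesiwl both end in -l yet inflect differently (dolikotlir, ranepesiwl), so the final letter is not what conditions the rule; the second-to-last letter is.
"fotomzitz" has second-to-last letter 't'. The stems whose second-to-last letter is 't' (bavotn → bavotnir, dolikotl → dolikotlir, bahnotd → bahnotdir) add -ir.
So fotomzitz → fotomzitzir.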